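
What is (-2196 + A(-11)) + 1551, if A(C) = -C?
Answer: -634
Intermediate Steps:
(-2196 + A(-11)) + 1551 = (-2196 - 1*(-11)) + 1551 = (-2196 + 11) + 1551 = -2185 + 1551 = -634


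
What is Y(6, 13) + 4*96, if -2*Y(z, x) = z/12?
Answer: 1535/4 ≈ 383.75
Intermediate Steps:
Y(z, x) = -z/24 (Y(z, x) = -z/(2*12) = -z/24)
Y(6, 13) + 4*96 = -1/24*6 + 4*96 = -1/4 + 384 = 1535/4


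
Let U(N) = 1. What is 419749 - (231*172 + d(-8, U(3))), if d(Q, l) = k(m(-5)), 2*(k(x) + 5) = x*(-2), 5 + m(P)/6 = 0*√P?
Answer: 379992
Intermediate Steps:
m(P) = -30 (m(P) = -30 + 6*(0*√P) = -30 + 6*0 = -30 + 0 = -30)
k(x) = -5 - x (k(x) = -5 + (x*(-2))/2 = -5 + (-2*x)/2 = -5 - x)
d(Q, l) = 25 (d(Q, l) = -5 - 1*(-30) = -5 + 30 = 25)
419749 - (231*172 + d(-8, U(3))) = 419749 - (231*172 + 25) = 419749 - (39732 + 25) = 419749 - 1*39757 = 419749 - 39757 = 379992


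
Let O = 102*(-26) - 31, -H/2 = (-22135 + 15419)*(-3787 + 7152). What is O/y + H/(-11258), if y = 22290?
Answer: -503754391207/125470410 ≈ -4014.9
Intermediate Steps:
H = 45198680 (H = -2*(-22135 + 15419)*(-3787 + 7152) = -(-13432)*3365 = -2*(-22599340) = 45198680)
O = -2683 (O = -2652 - 31 = -2683)
O/y + H/(-11258) = -2683/22290 + 45198680/(-11258) = -2683*1/22290 + 45198680*(-1/11258) = -2683/22290 - 22599340/5629 = -503754391207/125470410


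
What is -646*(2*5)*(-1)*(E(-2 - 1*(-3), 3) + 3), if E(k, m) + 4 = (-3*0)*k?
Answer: -6460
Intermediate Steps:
E(k, m) = -4 (E(k, m) = -4 + (-3*0)*k = -4 + 0*k = -4 + 0 = -4)
-646*(2*5)*(-1)*(E(-2 - 1*(-3), 3) + 3) = -646*(2*5)*(-1)*(-4 + 3) = -646*10*(-1)*(-1) = -(-6460)*(-1) = -646*10 = -6460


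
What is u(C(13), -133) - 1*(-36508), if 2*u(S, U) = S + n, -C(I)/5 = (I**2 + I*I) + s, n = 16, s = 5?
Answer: 71317/2 ≈ 35659.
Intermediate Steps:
C(I) = -25 - 10*I**2 (C(I) = -5*((I**2 + I*I) + 5) = -5*((I**2 + I**2) + 5) = -5*(2*I**2 + 5) = -5*(5 + 2*I**2) = -25 - 10*I**2)
u(S, U) = 8 + S/2 (u(S, U) = (S + 16)/2 = (16 + S)/2 = 8 + S/2)
u(C(13), -133) - 1*(-36508) = (8 + (-25 - 10*13**2)/2) - 1*(-36508) = (8 + (-25 - 10*169)/2) + 36508 = (8 + (-25 - 1690)/2) + 36508 = (8 + (1/2)*(-1715)) + 36508 = (8 - 1715/2) + 36508 = -1699/2 + 36508 = 71317/2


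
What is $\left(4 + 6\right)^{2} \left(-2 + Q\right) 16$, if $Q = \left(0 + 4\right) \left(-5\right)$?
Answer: $-35200$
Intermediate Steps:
$Q = -20$ ($Q = 4 \left(-5\right) = -20$)
$\left(4 + 6\right)^{2} \left(-2 + Q\right) 16 = \left(4 + 6\right)^{2} \left(-2 - 20\right) 16 = 10^{2} \left(-22\right) 16 = 100 \left(-22\right) 16 = \left(-2200\right) 16 = -35200$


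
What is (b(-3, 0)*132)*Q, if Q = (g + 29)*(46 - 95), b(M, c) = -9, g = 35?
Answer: 3725568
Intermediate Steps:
Q = -3136 (Q = (35 + 29)*(46 - 95) = 64*(-49) = -3136)
(b(-3, 0)*132)*Q = -9*132*(-3136) = -1188*(-3136) = 3725568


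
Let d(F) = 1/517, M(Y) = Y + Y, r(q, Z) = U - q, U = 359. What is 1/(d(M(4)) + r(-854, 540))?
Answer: 517/627122 ≈ 0.00082440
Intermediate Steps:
r(q, Z) = 359 - q
M(Y) = 2*Y
d(F) = 1/517
1/(d(M(4)) + r(-854, 540)) = 1/(1/517 + (359 - 1*(-854))) = 1/(1/517 + (359 + 854)) = 1/(1/517 + 1213) = 1/(627122/517) = 517/627122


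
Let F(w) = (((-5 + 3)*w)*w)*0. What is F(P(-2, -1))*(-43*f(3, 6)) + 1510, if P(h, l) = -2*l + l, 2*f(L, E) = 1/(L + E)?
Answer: 1510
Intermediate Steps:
f(L, E) = 1/(2*(E + L)) (f(L, E) = 1/(2*(L + E)) = 1/(2*(E + L)))
P(h, l) = -l
F(w) = 0 (F(w) = ((-2*w)*w)*0 = -2*w²*0 = 0)
F(P(-2, -1))*(-43*f(3, 6)) + 1510 = 0*(-43/(2*(6 + 3))) + 1510 = 0*(-43/(2*9)) + 1510 = 0*(-43*1/18) + 1510 = 0*(-43/18) + 1510 = 0 + 1510 = 1510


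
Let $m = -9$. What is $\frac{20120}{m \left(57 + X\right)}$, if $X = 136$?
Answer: $- \frac{20120}{1737} \approx -11.583$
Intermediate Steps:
$\frac{20120}{m \left(57 + X\right)} = \frac{20120}{\left(-9\right) \left(57 + 136\right)} = \frac{20120}{\left(-9\right) 193} = \frac{20120}{-1737} = 20120 \left(- \frac{1}{1737}\right) = - \frac{20120}{1737}$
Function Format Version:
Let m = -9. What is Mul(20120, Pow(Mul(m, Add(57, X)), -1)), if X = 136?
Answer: Rational(-20120, 1737) ≈ -11.583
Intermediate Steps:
Mul(20120, Pow(Mul(m, Add(57, X)), -1)) = Mul(20120, Pow(Mul(-9, Add(57, 136)), -1)) = Mul(20120, Pow(Mul(-9, 193), -1)) = Mul(20120, Pow(-1737, -1)) = Mul(20120, Rational(-1, 1737)) = Rational(-20120, 1737)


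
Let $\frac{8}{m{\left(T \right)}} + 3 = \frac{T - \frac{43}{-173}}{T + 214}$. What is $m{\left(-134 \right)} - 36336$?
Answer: $- \frac{2349560144}{64659} \approx -36338.0$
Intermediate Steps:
$m{\left(T \right)} = \frac{8}{-3 + \frac{\frac{43}{173} + T}{214 + T}}$ ($m{\left(T \right)} = \frac{8}{-3 + \frac{T - \frac{43}{-173}}{T + 214}} = \frac{8}{-3 + \frac{T - - \frac{43}{173}}{214 + T}} = \frac{8}{-3 + \frac{T + \frac{43}{173}}{214 + T}} = \frac{8}{-3 + \frac{\frac{43}{173} + T}{214 + T}}$)
$m{\left(-134 \right)} - 36336 = \frac{1384 \left(-214 - -134\right)}{111023 + 346 \left(-134\right)} - 36336 = \frac{1384 \left(-214 + 134\right)}{111023 - 46364} - 36336 = 1384 \cdot \frac{1}{64659} \left(-80\right) - 36336 = - \frac{110720}{64659} - 36336 = - \frac{2349560144}{64659}$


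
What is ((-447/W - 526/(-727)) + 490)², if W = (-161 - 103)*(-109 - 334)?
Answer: 193423217543598391561/803233140111424 ≈ 2.4081e+5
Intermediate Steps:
W = 116952 (W = -264*(-443) = 116952)
((-447/W - 526/(-727)) + 490)² = ((-447/116952 - 526/(-727)) + 490)² = ((-447*1/116952 - 526*(-1/727)) + 490)² = ((-149/38984 + 526/727) + 490)² = (20397261/28341368 + 490)² = (13907667581/28341368)² = 193423217543598391561/803233140111424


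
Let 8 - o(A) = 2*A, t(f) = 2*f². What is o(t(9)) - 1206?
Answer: -1522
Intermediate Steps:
o(A) = 8 - 2*A
o(t(9)) - 1206 = (8 - 4*9²) - 1206 = (8 - 4*81) - 1206 = (8 - 2*162) - 1206 = (8 - 324) - 1206 = -316 - 1206 = -1522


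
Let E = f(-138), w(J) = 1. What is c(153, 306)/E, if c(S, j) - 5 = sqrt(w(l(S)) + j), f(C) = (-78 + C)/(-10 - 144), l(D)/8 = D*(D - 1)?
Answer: 385/108 + 77*sqrt(307)/108 ≈ 16.057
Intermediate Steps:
l(D) = 8*D*(-1 + D) (l(D) = 8*(D*(D - 1)) = 8*(D*(-1 + D)) = 8*D*(-1 + D))
f(C) = 39/77 - C/154 (f(C) = (-78 + C)/(-154) = (-78 + C)*(-1/154) = 39/77 - C/154)
E = 108/77 (E = 39/77 - 1/154*(-138) = 39/77 + 69/77 = 108/77 ≈ 1.4026)
c(S, j) = 5 + sqrt(1 + j)
c(153, 306)/E = (5 + sqrt(1 + 306))/(108/77) = (5 + sqrt(307))*(77/108) = 385/108 + 77*sqrt(307)/108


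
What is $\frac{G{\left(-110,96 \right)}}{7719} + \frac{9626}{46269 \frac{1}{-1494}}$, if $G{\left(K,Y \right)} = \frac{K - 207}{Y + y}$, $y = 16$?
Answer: $- \frac{1381444753345}{4444538448} \approx -310.82$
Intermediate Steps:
$G{\left(K,Y \right)} = \frac{-207 + K}{16 + Y}$ ($G{\left(K,Y \right)} = \frac{K - 207}{Y + 16} = \frac{-207 + K}{16 + Y}$)
$\frac{G{\left(-110,96 \right)}}{7719} + \frac{9626}{46269 \frac{1}{-1494}} = \frac{\frac{1}{16 + 96} \left(-207 - 110\right)}{7719} + \frac{9626}{46269 \frac{1}{-1494}} = \frac{1}{112} \left(-317\right) \frac{1}{7719} + \frac{9626}{46269 \left(- \frac{1}{1494}\right)} = \frac{1}{112} \left(-317\right) \frac{1}{7719} + \frac{9626}{- \frac{5141}{166}} = \left(- \frac{317}{112}\right) \frac{1}{7719} + 9626 \left(- \frac{166}{5141}\right) = - \frac{317}{864528} - \frac{1597916}{5141} = - \frac{1381444753345}{4444538448}$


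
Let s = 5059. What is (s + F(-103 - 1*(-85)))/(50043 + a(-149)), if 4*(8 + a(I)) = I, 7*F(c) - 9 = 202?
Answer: 142496/1399937 ≈ 0.10179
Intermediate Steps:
F(c) = 211/7 (F(c) = 9/7 + (1/7)*202 = 9/7 + 202/7 = 211/7)
a(I) = -8 + I/4
(s + F(-103 - 1*(-85)))/(50043 + a(-149)) = (5059 + 211/7)/(50043 + (-8 + (1/4)*(-149))) = 35624/(7*(50043 + (-8 - 149/4))) = 35624/(7*(50043 - 181/4)) = 35624/(7*(199991/4)) = (35624/7)*(4/199991) = 142496/1399937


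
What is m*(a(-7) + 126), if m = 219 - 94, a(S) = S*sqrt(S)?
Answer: 15750 - 875*I*sqrt(7) ≈ 15750.0 - 2315.0*I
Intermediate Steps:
a(S) = S**(3/2)
m = 125
m*(a(-7) + 126) = 125*((-7)**(3/2) + 126) = 125*(-7*I*sqrt(7) + 126) = 125*(126 - 7*I*sqrt(7)) = 15750 - 875*I*sqrt(7)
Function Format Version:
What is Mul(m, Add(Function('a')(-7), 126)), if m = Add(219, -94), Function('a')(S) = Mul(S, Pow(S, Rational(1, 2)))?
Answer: Add(15750, Mul(-875, I, Pow(7, Rational(1, 2)))) ≈ Add(15750., Mul(-2315.0, I))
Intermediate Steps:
Function('a')(S) = Pow(S, Rational(3, 2))
m = 125
Mul(m, Add(Function('a')(-7), 126)) = Mul(125, Add(Pow(-7, Rational(3, 2)), 126)) = Mul(125, Add(Mul(-7, I, Pow(7, Rational(1, 2))), 126)) = Mul(125, Add(126, Mul(-7, I, Pow(7, Rational(1, 2))))) = Add(15750, Mul(-875, I, Pow(7, Rational(1, 2))))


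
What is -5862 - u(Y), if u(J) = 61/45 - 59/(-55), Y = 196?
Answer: -2902892/495 ≈ -5864.4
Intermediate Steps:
u(J) = 1202/495 (u(J) = 61*(1/45) - 59*(-1/55) = 61/45 + 59/55 = 1202/495)
-5862 - u(Y) = -5862 - 1*1202/495 = -5862 - 1202/495 = -2902892/495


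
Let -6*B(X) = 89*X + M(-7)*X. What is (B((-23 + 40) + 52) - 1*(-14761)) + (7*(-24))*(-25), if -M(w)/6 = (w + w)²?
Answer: 62923/2 ≈ 31462.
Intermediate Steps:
M(w) = -24*w² (M(w) = -6*(w + w)² = -6*4*w² = -24*w²)
B(X) = 1087*X/6 (B(X) = -(89*X + (-24*(-7)²)*X)/6 = -(89*X + (-24*49)*X)/6 = -(89*X - 1176*X)/6 = -(-1087)*X/6 = 1087*X/6)
(B((-23 + 40) + 52) - 1*(-14761)) + (7*(-24))*(-25) = (1087*((-23 + 40) + 52)/6 - 1*(-14761)) + (7*(-24))*(-25) = (1087*(17 + 52)/6 + 14761) - 168*(-25) = ((1087/6)*69 + 14761) + 4200 = (25001/2 + 14761) + 4200 = 54523/2 + 4200 = 62923/2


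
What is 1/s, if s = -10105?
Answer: -1/10105 ≈ -9.8961e-5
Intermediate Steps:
1/s = 1/(-10105) = -1/10105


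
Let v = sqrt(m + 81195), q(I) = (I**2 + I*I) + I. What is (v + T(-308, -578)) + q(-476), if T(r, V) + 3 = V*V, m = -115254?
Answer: 786757 + I*sqrt(34059) ≈ 7.8676e+5 + 184.55*I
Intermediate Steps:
q(I) = I + 2*I**2 (q(I) = (I**2 + I**2) + I = 2*I**2 + I = I + 2*I**2)
T(r, V) = -3 + V**2 (T(r, V) = -3 + V*V = -3 + V**2)
v = I*sqrt(34059) (v = sqrt(-115254 + 81195) = sqrt(-34059) = I*sqrt(34059) ≈ 184.55*I)
(v + T(-308, -578)) + q(-476) = (I*sqrt(34059) + (-3 + (-578)**2)) - 476*(1 + 2*(-476)) = (I*sqrt(34059) + (-3 + 334084)) - 476*(1 - 952) = (I*sqrt(34059) + 334081) - 476*(-951) = (334081 + I*sqrt(34059)) + 452676 = 786757 + I*sqrt(34059)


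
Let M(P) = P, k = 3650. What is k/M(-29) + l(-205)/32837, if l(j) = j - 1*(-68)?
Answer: -119859023/952273 ≈ -125.87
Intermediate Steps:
l(j) = 68 + j (l(j) = j + 68 = 68 + j)
k/M(-29) + l(-205)/32837 = 3650/(-29) + (68 - 205)/32837 = 3650*(-1/29) - 137*1/32837 = -3650/29 - 137/32837 = -119859023/952273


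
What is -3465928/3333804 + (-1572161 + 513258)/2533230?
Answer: -1025847320371/703774358910 ≈ -1.4576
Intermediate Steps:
-3465928/3333804 + (-1572161 + 513258)/2533230 = -3465928*1/3333804 - 1058903*1/2533230 = -866482/833451 - 1058903/2533230 = -1025847320371/703774358910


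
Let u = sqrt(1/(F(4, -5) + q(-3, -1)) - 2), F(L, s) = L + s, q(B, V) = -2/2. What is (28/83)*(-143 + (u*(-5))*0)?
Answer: -4004/83 ≈ -48.241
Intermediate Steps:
q(B, V) = -1 (q(B, V) = -2*1/2 = -1)
u = I*sqrt(10)/2 (u = sqrt(1/((4 - 5) - 1) - 2) = sqrt(1/(-1 - 1) - 2) = sqrt(1/(-2) - 2) = sqrt(-1/2 - 2) = sqrt(-5/2) = I*sqrt(10)/2 ≈ 1.5811*I)
(28/83)*(-143 + (u*(-5))*0) = (28/83)*(-143 + ((I*sqrt(10)/2)*(-5))*0) = (28*(1/83))*(-143 - 5*I*sqrt(10)/2*0) = 28*(-143 + 0)/83 = (28/83)*(-143) = -4004/83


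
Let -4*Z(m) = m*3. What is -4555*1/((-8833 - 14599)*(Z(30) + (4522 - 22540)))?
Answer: -4555/422724996 ≈ -1.0775e-5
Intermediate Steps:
Z(m) = -3*m/4 (Z(m) = -m*3/4 = -3*m/4)
-4555*1/((-8833 - 14599)*(Z(30) + (4522 - 22540))) = -4555*1/((-8833 - 14599)*(-¾*30 + (4522 - 22540))) = -4555*(-1/(23432*(-45/2 - 18018))) = -4555/((-23432*(-36081/2))) = -4555/422724996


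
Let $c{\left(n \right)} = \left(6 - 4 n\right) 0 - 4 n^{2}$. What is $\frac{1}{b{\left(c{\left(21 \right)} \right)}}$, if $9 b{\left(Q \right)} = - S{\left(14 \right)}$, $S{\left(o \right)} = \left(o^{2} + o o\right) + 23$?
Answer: $- \frac{9}{415} \approx -0.021687$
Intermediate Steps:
$S{\left(o \right)} = 23 + 2 o^{2}$ ($S{\left(o \right)} = \left(o^{2} + o^{2}\right) + 23 = 2 o^{2} + 23 = 23 + 2 o^{2}$)
$c{\left(n \right)} = - 4 n^{2}$ ($c{\left(n \right)} = 0 - 4 n^{2} = - 4 n^{2}$)
$b{\left(Q \right)} = - \frac{415}{9}$ ($b{\left(Q \right)} = \frac{\left(-1\right) \left(23 + 2 \cdot 14^{2}\right)}{9} = \frac{\left(-1\right) \left(23 + 2 \cdot 196\right)}{9} = \frac{\left(-1\right) \left(23 + 392\right)}{9} = \frac{\left(-1\right) 415}{9} = \frac{1}{9} \left(-415\right) = - \frac{415}{9}$)
$\frac{1}{b{\left(c{\left(21 \right)} \right)}} = \frac{1}{- \frac{415}{9}} = - \frac{9}{415}$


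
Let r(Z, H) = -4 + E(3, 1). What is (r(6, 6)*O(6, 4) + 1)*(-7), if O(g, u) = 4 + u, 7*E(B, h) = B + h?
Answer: 185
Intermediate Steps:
E(B, h) = B/7 + h/7 (E(B, h) = (B + h)/7 = B/7 + h/7)
r(Z, H) = -24/7 (r(Z, H) = -4 + ((1/7)*3 + (1/7)*1) = -4 + (3/7 + 1/7) = -4 + 4/7 = -24/7)
(r(6, 6)*O(6, 4) + 1)*(-7) = (-24*(4 + 4)/7 + 1)*(-7) = (-24/7*8 + 1)*(-7) = (-192/7 + 1)*(-7) = -185/7*(-7) = 185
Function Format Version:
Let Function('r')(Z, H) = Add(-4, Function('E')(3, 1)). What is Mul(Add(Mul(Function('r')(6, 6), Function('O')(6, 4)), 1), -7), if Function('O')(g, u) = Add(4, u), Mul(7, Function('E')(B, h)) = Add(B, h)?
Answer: 185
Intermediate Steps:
Function('E')(B, h) = Add(Mul(Rational(1, 7), B), Mul(Rational(1, 7), h)) (Function('E')(B, h) = Mul(Rational(1, 7), Add(B, h)) = Add(Mul(Rational(1, 7), B), Mul(Rational(1, 7), h)))
Function('r')(Z, H) = Rational(-24, 7) (Function('r')(Z, H) = Add(-4, Add(Mul(Rational(1, 7), 3), Mul(Rational(1, 7), 1))) = Add(-4, Add(Rational(3, 7), Rational(1, 7))) = Add(-4, Rational(4, 7)) = Rational(-24, 7))
Mul(Add(Mul(Function('r')(6, 6), Function('O')(6, 4)), 1), -7) = Mul(Add(Mul(Rational(-24, 7), Add(4, 4)), 1), -7) = Mul(Add(Mul(Rational(-24, 7), 8), 1), -7) = Mul(Add(Rational(-192, 7), 1), -7) = Mul(Rational(-185, 7), -7) = 185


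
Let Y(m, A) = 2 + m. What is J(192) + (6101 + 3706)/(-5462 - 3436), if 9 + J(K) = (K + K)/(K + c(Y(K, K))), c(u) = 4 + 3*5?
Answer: -5183249/625826 ≈ -8.2823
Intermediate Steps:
c(u) = 19 (c(u) = 4 + 15 = 19)
J(K) = -9 + 2*K/(19 + K) (J(K) = -9 + (K + K)/(K + 19) = -9 + (2*K)/(19 + K) = -9 + 2*K/(19 + K))
J(192) + (6101 + 3706)/(-5462 - 3436) = (-171 - 7*192)/(19 + 192) + (6101 + 3706)/(-5462 - 3436) = (-171 - 1344)/211 + 9807/(-8898) = (1/211)*(-1515) + 9807*(-1/8898) = -1515/211 - 3269/2966 = -5183249/625826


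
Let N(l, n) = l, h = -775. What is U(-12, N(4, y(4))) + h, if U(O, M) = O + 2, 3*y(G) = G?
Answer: -785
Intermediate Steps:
y(G) = G/3
U(O, M) = 2 + O
U(-12, N(4, y(4))) + h = (2 - 12) - 775 = -10 - 775 = -785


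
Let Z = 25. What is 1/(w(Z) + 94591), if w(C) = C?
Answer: 1/94616 ≈ 1.0569e-5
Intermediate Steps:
1/(w(Z) + 94591) = 1/(25 + 94591) = 1/94616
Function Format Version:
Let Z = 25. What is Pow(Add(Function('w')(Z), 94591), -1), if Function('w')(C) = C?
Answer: Rational(1, 94616) ≈ 1.0569e-5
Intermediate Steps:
Pow(Add(Function('w')(Z), 94591), -1) = Pow(Add(25, 94591), -1) = Pow(94616, -1) = Rational(1, 94616)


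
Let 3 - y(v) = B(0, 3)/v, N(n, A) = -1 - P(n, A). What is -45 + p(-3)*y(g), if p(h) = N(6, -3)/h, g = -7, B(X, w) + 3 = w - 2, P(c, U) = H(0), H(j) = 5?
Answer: -277/7 ≈ -39.571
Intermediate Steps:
P(c, U) = 5
B(X, w) = -5 + w (B(X, w) = -3 + (w - 2) = -3 + (-2 + w) = -5 + w)
N(n, A) = -6 (N(n, A) = -1 - 1*5 = -1 - 5 = -6)
y(v) = 3 + 2/v (y(v) = 3 - (-5 + 3)/v = 3 - (-2)/v = 3 + 2/v)
p(h) = -6/h
-45 + p(-3)*y(g) = -45 + (-6/(-3))*(3 + 2/(-7)) = -45 + (-6*(-⅓))*(3 + 2*(-⅐)) = -45 + 2*(3 - 2/7) = -45 + 2*(19/7) = -45 + 38/7 = -277/7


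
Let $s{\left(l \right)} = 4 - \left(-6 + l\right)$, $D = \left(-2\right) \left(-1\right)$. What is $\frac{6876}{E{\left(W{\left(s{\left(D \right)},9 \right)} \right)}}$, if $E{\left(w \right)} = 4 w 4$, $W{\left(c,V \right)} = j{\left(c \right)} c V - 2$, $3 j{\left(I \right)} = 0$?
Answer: $- \frac{1719}{8} \approx -214.88$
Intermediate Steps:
$j{\left(I \right)} = 0$ ($j{\left(I \right)} = \frac{1}{3} \cdot 0 = 0$)
$D = 2$
$s{\left(l \right)} = 10 - l$
$W{\left(c,V \right)} = -2$ ($W{\left(c,V \right)} = 0 c V - 2 = 0 V - 2 = 0 - 2 = -2$)
$E{\left(w \right)} = 16 w$
$\frac{6876}{E{\left(W{\left(s{\left(D \right)},9 \right)} \right)}} = \frac{6876}{16 \left(-2\right)} = \frac{6876}{-32} = 6876 \left(- \frac{1}{32}\right) = - \frac{1719}{8}$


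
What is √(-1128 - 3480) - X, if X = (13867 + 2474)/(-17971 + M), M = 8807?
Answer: 16341/9164 + 48*I*√2 ≈ 1.7832 + 67.882*I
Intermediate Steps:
X = -16341/9164 (X = (13867 + 2474)/(-17971 + 8807) = 16341/(-9164) = 16341*(-1/9164) = -16341/9164 ≈ -1.7832)
√(-1128 - 3480) - X = √(-1128 - 3480) - 1*(-16341/9164) = √(-4608) + 16341/9164 = 48*I*√2 + 16341/9164 = 16341/9164 + 48*I*√2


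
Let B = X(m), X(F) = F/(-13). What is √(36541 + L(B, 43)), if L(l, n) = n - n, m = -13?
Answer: √36541 ≈ 191.16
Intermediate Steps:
X(F) = -F/13 (X(F) = F*(-1/13) = -F/13)
B = 1 (B = -1/13*(-13) = 1)
L(l, n) = 0
√(36541 + L(B, 43)) = √(36541 + 0) = √36541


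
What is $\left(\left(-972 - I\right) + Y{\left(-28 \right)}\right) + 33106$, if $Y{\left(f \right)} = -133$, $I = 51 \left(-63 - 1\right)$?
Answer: $35265$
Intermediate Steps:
$I = -3264$ ($I = 51 \left(-64\right) = -3264$)
$\left(\left(-972 - I\right) + Y{\left(-28 \right)}\right) + 33106 = \left(\left(-972 - -3264\right) - 133\right) + 33106 = \left(\left(-972 + 3264\right) - 133\right) + 33106 = \left(2292 - 133\right) + 33106 = 2159 + 33106 = 35265$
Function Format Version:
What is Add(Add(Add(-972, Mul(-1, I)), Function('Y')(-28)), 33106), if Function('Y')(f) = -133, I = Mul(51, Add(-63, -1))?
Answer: 35265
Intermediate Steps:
I = -3264 (I = Mul(51, -64) = -3264)
Add(Add(Add(-972, Mul(-1, I)), Function('Y')(-28)), 33106) = Add(Add(Add(-972, Mul(-1, -3264)), -133), 33106) = Add(Add(Add(-972, 3264), -133), 33106) = Add(Add(2292, -133), 33106) = Add(2159, 33106) = 35265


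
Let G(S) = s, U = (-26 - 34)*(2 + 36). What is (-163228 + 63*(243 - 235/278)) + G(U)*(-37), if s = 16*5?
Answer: -41959167/278 ≈ -1.5093e+5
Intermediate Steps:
U = -2280 (U = -60*38 = -2280)
s = 80
G(S) = 80
(-163228 + 63*(243 - 235/278)) + G(U)*(-37) = (-163228 + 63*(243 - 235/278)) + 80*(-37) = (-163228 + 63*(243 - 235*1/278)) - 2960 = (-163228 + 63*(243 - 235/278)) - 2960 = (-163228 + 63*(67319/278)) - 2960 = (-163228 + 4241097/278) - 2960 = -41136287/278 - 2960 = -41959167/278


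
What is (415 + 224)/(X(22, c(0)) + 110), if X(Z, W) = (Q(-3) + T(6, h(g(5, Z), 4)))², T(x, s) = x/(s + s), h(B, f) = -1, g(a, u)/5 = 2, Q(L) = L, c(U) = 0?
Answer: 639/146 ≈ 4.3767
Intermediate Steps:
g(a, u) = 10 (g(a, u) = 5*2 = 10)
T(x, s) = x/(2*s) (T(x, s) = x/((2*s)) = x*(1/(2*s)) = x/(2*s))
X(Z, W) = 36 (X(Z, W) = (-3 + (½)*6/(-1))² = (-3 + (½)*6*(-1))² = (-3 - 3)² = (-6)² = 36)
(415 + 224)/(X(22, c(0)) + 110) = (415 + 224)/(36 + 110) = 639/146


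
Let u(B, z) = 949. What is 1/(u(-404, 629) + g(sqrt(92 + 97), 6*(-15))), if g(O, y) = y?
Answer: 1/859 ≈ 0.0011641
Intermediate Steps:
1/(u(-404, 629) + g(sqrt(92 + 97), 6*(-15))) = 1/(949 + 6*(-15)) = 1/(949 - 90) = 1/859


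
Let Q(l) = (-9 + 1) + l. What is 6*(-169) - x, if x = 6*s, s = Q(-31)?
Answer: -780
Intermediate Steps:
Q(l) = -8 + l
s = -39 (s = -8 - 31 = -39)
x = -234 (x = 6*(-39) = -234)
6*(-169) - x = 6*(-169) - 1*(-234) = -1014 + 234 = -780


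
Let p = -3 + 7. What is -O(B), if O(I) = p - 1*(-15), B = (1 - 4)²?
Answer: -19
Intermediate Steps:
p = 4
B = 9 (B = (-3)² = 9)
O(I) = 19 (O(I) = 4 - 1*(-15) = 4 + 15 = 19)
-O(B) = -1*19 = -19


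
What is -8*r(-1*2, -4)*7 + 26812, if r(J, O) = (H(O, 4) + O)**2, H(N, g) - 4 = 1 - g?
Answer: 26308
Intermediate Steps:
H(N, g) = 5 - g (H(N, g) = 4 + (1 - g) = 5 - g)
r(J, O) = (1 + O)**2 (r(J, O) = ((5 - 1*4) + O)**2 = ((5 - 4) + O)**2 = (1 + O)**2)
-8*r(-1*2, -4)*7 + 26812 = -8*(1 - 4)**2*7 + 26812 = -8*(-3)**2*7 + 26812 = -8*9*7 + 26812 = -72*7 + 26812 = -504 + 26812 = 26308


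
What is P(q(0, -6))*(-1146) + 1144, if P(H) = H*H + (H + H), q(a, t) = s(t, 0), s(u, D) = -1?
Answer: 2290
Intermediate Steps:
q(a, t) = -1
P(H) = H² + 2*H
P(q(0, -6))*(-1146) + 1144 = -(2 - 1)*(-1146) + 1144 = -1*1*(-1146) + 1144 = -1*(-1146) + 1144 = 1146 + 1144 = 2290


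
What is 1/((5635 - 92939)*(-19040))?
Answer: 1/1662268160 ≈ 6.0159e-10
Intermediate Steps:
1/((5635 - 92939)*(-19040)) = -1/19040/(-87304) = -1/87304*(-1/19040) = 1/1662268160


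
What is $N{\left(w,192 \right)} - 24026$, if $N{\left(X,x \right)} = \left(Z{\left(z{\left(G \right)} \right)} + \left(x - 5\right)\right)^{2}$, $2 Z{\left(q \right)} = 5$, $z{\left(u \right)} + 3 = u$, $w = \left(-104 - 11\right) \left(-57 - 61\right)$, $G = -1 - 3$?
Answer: $\frac{47537}{4} \approx 11884.0$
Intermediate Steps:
$G = -4$ ($G = -1 - 3 = -4$)
$w = 13570$ ($w = \left(-115\right) \left(-118\right) = 13570$)
$z{\left(u \right)} = -3 + u$
$Z{\left(q \right)} = \frac{5}{2}$ ($Z{\left(q \right)} = \frac{1}{2} \cdot 5 = \frac{5}{2}$)
$N{\left(X,x \right)} = \left(- \frac{5}{2} + x\right)^{2}$ ($N{\left(X,x \right)} = \left(\frac{5}{2} + \left(x - 5\right)\right)^{2} = \left(\frac{5}{2} + \left(-5 + x\right)\right)^{2} = \left(- \frac{5}{2} + x\right)^{2}$)
$N{\left(w,192 \right)} - 24026 = \frac{\left(-5 + 2 \cdot 192\right)^{2}}{4} - 24026 = \frac{\left(-5 + 384\right)^{2}}{4} - 24026 = \frac{379^{2}}{4} - 24026 = \frac{1}{4} \cdot 143641 - 24026 = \frac{143641}{4} - 24026 = \frac{47537}{4}$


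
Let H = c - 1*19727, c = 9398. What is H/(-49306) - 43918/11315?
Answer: -2048548273/557897390 ≈ -3.6719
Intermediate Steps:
H = -10329 (H = 9398 - 1*19727 = 9398 - 19727 = -10329)
H/(-49306) - 43918/11315 = -10329/(-49306) - 43918/11315 = -10329*(-1/49306) - 43918*1/11315 = 10329/49306 - 43918/11315 = -2048548273/557897390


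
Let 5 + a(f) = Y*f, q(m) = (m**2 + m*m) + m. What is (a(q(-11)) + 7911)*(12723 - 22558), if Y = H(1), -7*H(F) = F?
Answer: -77430955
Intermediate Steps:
H(F) = -F/7
Y = -1/7 (Y = -1/7*1 = -1/7 ≈ -0.14286)
q(m) = m + 2*m**2 (q(m) = (m**2 + m**2) + m = 2*m**2 + m = m + 2*m**2)
a(f) = -5 - f/7
(a(q(-11)) + 7911)*(12723 - 22558) = ((-5 - (-11)*(1 + 2*(-11))/7) + 7911)*(12723 - 22558) = ((-5 - (-11)*(1 - 22)/7) + 7911)*(-9835) = ((-5 - (-11)*(-21)/7) + 7911)*(-9835) = ((-5 - 1/7*231) + 7911)*(-9835) = ((-5 - 33) + 7911)*(-9835) = (-38 + 7911)*(-9835) = 7873*(-9835) = -77430955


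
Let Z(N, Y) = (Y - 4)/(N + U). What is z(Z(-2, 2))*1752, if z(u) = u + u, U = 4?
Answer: -3504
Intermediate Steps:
Z(N, Y) = (-4 + Y)/(4 + N) (Z(N, Y) = (Y - 4)/(N + 4) = (-4 + Y)/(4 + N))
z(u) = 2*u
z(Z(-2, 2))*1752 = (2*((-4 + 2)/(4 - 2)))*1752 = (2*(-2/2))*1752 = (2*((½)*(-2)))*1752 = (2*(-1))*1752 = -2*1752 = -3504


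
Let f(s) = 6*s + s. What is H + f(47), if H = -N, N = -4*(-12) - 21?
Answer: 302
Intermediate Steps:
f(s) = 7*s
N = 27 (N = 48 - 21 = 27)
H = -27 (H = -1*27 = -27)
H + f(47) = -27 + 7*47 = -27 + 329 = 302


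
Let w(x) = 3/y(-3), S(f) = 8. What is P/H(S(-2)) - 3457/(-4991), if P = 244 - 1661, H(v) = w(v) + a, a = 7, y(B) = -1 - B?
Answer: -14085725/84847 ≈ -166.01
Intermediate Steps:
w(x) = 3/2 (w(x) = 3/(-1 - 1*(-3)) = 3/(-1 + 3) = 3/2)
H(v) = 17/2 (H(v) = 3/2 + 7 = 17/2)
P = -1417
P/H(S(-2)) - 3457/(-4991) = -1417/17/2 - 3457/(-4991) = -1417*2/17 - 3457*(-1/4991) = -2834/17 + 3457/4991 = -14085725/84847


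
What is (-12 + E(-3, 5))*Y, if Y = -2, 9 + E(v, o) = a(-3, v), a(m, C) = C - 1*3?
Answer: 54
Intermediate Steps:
a(m, C) = -3 + C (a(m, C) = C - 3 = -3 + C)
E(v, o) = -12 + v (E(v, o) = -9 + (-3 + v) = -12 + v)
(-12 + E(-3, 5))*Y = (-12 + (-12 - 3))*(-2) = (-12 - 15)*(-2) = -27*(-2) = 54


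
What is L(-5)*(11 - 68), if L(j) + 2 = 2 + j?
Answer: 285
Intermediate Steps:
L(j) = j (L(j) = -2 + (2 + j) = j)
L(-5)*(11 - 68) = -5*(11 - 68) = -5*(-57) = 285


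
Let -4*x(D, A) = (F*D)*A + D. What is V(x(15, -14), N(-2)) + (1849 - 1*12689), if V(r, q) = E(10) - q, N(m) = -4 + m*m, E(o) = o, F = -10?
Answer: -10830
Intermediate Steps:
N(m) = -4 + m²
x(D, A) = -D/4 + 5*A*D/2 (x(D, A) = -((-10*D)*A + D)/4 = -(-10*A*D + D)/4 = -(D - 10*A*D)/4 = -D/4 + 5*A*D/2)
V(r, q) = 10 - q
V(x(15, -14), N(-2)) + (1849 - 1*12689) = (10 - (-4 + (-2)²)) + (1849 - 1*12689) = (10 - (-4 + 4)) + (1849 - 12689) = (10 - 1*0) - 10840 = (10 + 0) - 10840 = 10 - 10840 = -10830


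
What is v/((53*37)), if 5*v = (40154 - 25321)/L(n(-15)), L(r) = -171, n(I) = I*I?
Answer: -14833/1676655 ≈ -0.0088468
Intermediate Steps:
n(I) = I²
v = -14833/855 (v = ((40154 - 25321)/(-171))/5 = (14833*(-1/171))/5 = (⅕)*(-14833/171) = -14833/855 ≈ -17.349)
v/((53*37)) = -14833/(855*(53*37)) = -14833/855/1961 = -14833/855*1/1961 = -14833/1676655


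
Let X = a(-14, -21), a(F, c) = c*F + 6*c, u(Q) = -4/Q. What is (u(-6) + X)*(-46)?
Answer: -23276/3 ≈ -7758.7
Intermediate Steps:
a(F, c) = 6*c + F*c (a(F, c) = F*c + 6*c = 6*c + F*c)
X = 168 (X = -21*(6 - 14) = -21*(-8) = 168)
(u(-6) + X)*(-46) = (-4/(-6) + 168)*(-46) = (-4*(-⅙) + 168)*(-46) = (⅔ + 168)*(-46) = (506/3)*(-46) = -23276/3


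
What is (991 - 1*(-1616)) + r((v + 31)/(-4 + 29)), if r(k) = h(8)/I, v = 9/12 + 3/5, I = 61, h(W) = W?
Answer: 159035/61 ≈ 2607.1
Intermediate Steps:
v = 27/20 (v = 9*(1/12) + 3*(1/5) = 3/4 + 3/5 = 27/20 ≈ 1.3500)
r(k) = 8/61
(991 - 1*(-1616)) + r((v + 31)/(-4 + 29)) = (991 - 1*(-1616)) + 8/61 = (991 + 1616) + 8/61 = 2607 + 8/61 = 159035/61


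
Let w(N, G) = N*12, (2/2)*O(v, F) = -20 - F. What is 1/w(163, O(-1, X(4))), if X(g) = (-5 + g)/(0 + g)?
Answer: 1/1956 ≈ 0.00051125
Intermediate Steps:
X(g) = (-5 + g)/g
O(v, F) = -20 - F
w(N, G) = 12*N
1/w(163, O(-1, X(4))) = 1/(12*163) = 1/1956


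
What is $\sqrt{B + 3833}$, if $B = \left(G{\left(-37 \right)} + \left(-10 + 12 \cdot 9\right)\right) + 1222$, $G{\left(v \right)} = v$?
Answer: $2 \sqrt{1279} \approx 71.526$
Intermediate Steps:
$B = 1283$ ($B = \left(-37 + \left(-10 + 12 \cdot 9\right)\right) + 1222 = \left(-37 + \left(-10 + 108\right)\right) + 1222 = \left(-37 + 98\right) + 1222 = 61 + 1222 = 1283$)
$\sqrt{B + 3833} = \sqrt{1283 + 3833} = \sqrt{5116} = 2 \sqrt{1279}$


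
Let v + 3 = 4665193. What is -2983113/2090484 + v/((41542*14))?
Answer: 222710064681/33772233572 ≈ 6.5945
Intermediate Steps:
v = 4665190 (v = -3 + 4665193 = 4665190)
-2983113/2090484 + v/((41542*14)) = -2983113/2090484 + 4665190/((41542*14)) = -2983113*1/2090484 + 4665190/581588 = -331457/232276 + 4665190*(1/581588) = -331457/232276 + 2332595/290794 = 222710064681/33772233572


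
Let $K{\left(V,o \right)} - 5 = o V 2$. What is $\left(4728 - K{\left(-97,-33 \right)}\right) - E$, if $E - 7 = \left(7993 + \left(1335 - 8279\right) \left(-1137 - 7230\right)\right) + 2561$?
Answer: $-58112688$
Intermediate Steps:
$K{\left(V,o \right)} = 5 + 2 V o$ ($K{\left(V,o \right)} = 5 + o V 2 = 5 + V o 2 = 5 + 2 V o$)
$E = 58111009$ ($E = 7 + \left(\left(7993 + \left(1335 - 8279\right) \left(-1137 - 7230\right)\right) + 2561\right) = 7 + \left(\left(7993 - -58100448\right) + 2561\right) = 7 + \left(\left(7993 + 58100448\right) + 2561\right) = 7 + \left(58108441 + 2561\right) = 7 + 58111002 = 58111009$)
$\left(4728 - K{\left(-97,-33 \right)}\right) - E = \left(4728 - \left(5 + 2 \left(-97\right) \left(-33\right)\right)\right) - 58111009 = \left(4728 - \left(5 + 6402\right)\right) - 58111009 = \left(4728 - 6407\right) - 58111009 = -1679 - 58111009 = -58112688$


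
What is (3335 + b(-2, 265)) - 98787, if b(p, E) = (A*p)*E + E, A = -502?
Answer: 170873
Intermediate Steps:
b(p, E) = E - 502*E*p (b(p, E) = (-502*p)*E + E = -502*E*p + E = E - 502*E*p)
(3335 + b(-2, 265)) - 98787 = (3335 + 265*(1 - 502*(-2))) - 98787 = (3335 + 265*(1 + 1004)) - 98787 = (3335 + 265*1005) - 98787 = (3335 + 266325) - 98787 = 269660 - 98787 = 170873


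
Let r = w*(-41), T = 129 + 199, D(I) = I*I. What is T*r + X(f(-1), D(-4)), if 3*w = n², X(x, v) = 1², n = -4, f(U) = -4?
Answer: -215165/3 ≈ -71722.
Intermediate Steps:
D(I) = I²
T = 328
X(x, v) = 1
w = 16/3 (w = (⅓)*(-4)² = (⅓)*16 = 16/3 ≈ 5.3333)
r = -656/3 (r = (16/3)*(-41) = -656/3 ≈ -218.67)
T*r + X(f(-1), D(-4)) = 328*(-656/3) + 1 = -215168/3 + 1 = -215165/3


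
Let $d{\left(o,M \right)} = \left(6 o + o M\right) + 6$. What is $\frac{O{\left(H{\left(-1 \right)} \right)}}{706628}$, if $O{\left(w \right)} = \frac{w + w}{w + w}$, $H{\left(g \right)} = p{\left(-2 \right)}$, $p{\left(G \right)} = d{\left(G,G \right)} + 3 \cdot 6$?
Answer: $\frac{1}{706628} \approx 1.4152 \cdot 10^{-6}$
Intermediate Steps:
$d{\left(o,M \right)} = 6 + 6 o + M o$ ($d{\left(o,M \right)} = \left(6 o + M o\right) + 6 = 6 + 6 o + M o$)
$p{\left(G \right)} = 24 + G^{2} + 6 G$ ($p{\left(G \right)} = \left(6 + 6 G + G G\right) + 3 \cdot 6 = \left(6 + 6 G + G^{2}\right) + 18 = \left(6 + G^{2} + 6 G\right) + 18 = 24 + G^{2} + 6 G$)
$H{\left(g \right)} = 16$ ($H{\left(g \right)} = 24 + \left(-2\right)^{2} + 6 \left(-2\right) = 24 + 4 - 12 = 16$)
$O{\left(w \right)} = 1$ ($O{\left(w \right)} = \frac{2 w}{2 w} = 2 w \frac{1}{2 w} = 1$)
$\frac{O{\left(H{\left(-1 \right)} \right)}}{706628} = 1 \cdot \frac{1}{706628} = \frac{1}{706628}$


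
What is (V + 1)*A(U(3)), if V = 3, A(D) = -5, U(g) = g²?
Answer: -20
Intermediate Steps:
(V + 1)*A(U(3)) = (3 + 1)*(-5) = 4*(-5) = -20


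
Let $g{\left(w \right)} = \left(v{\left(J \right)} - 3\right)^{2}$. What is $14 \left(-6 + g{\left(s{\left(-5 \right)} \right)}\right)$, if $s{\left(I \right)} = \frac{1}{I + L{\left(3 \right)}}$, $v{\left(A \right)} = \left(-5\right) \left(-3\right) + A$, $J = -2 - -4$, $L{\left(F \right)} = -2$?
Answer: $2660$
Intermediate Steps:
$J = 2$ ($J = -2 + 4 = 2$)
$v{\left(A \right)} = 15 + A$
$s{\left(I \right)} = \frac{1}{-2 + I}$ ($s{\left(I \right)} = \frac{1}{I - 2} = \frac{1}{-2 + I}$)
$g{\left(w \right)} = 196$ ($g{\left(w \right)} = \left(\left(15 + 2\right) - 3\right)^{2} = \left(17 - 3\right)^{2} = 14^{2} = 196$)
$14 \left(-6 + g{\left(s{\left(-5 \right)} \right)}\right) = 14 \left(-6 + 196\right) = 14 \cdot 190 = 2660$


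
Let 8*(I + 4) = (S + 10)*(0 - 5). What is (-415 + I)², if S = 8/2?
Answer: 2927521/16 ≈ 1.8297e+5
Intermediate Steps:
S = 4 (S = 8*(½) = 4)
I = -51/4 (I = -4 + ((4 + 10)*(0 - 5))/8 = -4 + (14*(-5))/8 = -4 + (⅛)*(-70) = -4 - 35/4 = -51/4 ≈ -12.750)
(-415 + I)² = (-415 - 51/4)² = (-1711/4)² = 2927521/16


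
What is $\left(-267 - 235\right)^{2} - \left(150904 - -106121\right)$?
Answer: $-5021$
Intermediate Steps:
$\left(-267 - 235\right)^{2} - \left(150904 - -106121\right) = \left(-267 - 235\right)^{2} - \left(150904 + 106121\right) = \left(-267 - 235\right)^{2} - 257025 = \left(-502\right)^{2} - 257025 = 252004 - 257025 = -5021$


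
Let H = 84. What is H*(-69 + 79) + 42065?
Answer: 42905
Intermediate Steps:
H*(-69 + 79) + 42065 = 84*(-69 + 79) + 42065 = 84*10 + 42065 = 840 + 42065 = 42905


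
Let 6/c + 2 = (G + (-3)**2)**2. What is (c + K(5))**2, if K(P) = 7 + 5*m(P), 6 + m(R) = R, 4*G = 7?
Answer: 13912900/3301489 ≈ 4.2141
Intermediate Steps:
G = 7/4 (G = (1/4)*7 = 7/4 ≈ 1.7500)
m(R) = -6 + R
K(P) = -23 + 5*P (K(P) = 7 + 5*(-6 + P) = 7 + (-30 + 5*P) = -23 + 5*P)
c = 96/1817 (c = 6/(-2 + (7/4 + (-3)**2)**2) = 6/(-2 + (7/4 + 9)**2) = 6/(-2 + (43/4)**2) = 6/(-2 + 1849/16) = 6/(1817/16) = 6*(16/1817) = 96/1817 ≈ 0.052834)
(c + K(5))**2 = (96/1817 + (-23 + 5*5))**2 = (96/1817 + (-23 + 25))**2 = (96/1817 + 2)**2 = (3730/1817)**2 = 13912900/3301489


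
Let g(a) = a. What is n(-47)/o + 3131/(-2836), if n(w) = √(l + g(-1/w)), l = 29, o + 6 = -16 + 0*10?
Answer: -3131/2836 - √16027/517 ≈ -1.3489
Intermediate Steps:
o = -22 (o = -6 + (-16 + 0*10) = -6 + (-16 + 0) = -6 - 16 = -22)
n(w) = √(29 - 1/w)
n(-47)/o + 3131/(-2836) = √(29 - 1/(-47))/(-22) + 3131/(-2836) = √(29 - 1*(-1/47))*(-1/22) + 3131*(-1/2836) = √(29 + 1/47)*(-1/22) - 3131/2836 = √(1364/47)*(-1/22) - 3131/2836 = (2*√16027/47)*(-1/22) - 3131/2836 = -√16027/517 - 3131/2836 = -3131/2836 - √16027/517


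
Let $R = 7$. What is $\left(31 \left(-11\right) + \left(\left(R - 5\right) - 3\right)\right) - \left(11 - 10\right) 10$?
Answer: $-352$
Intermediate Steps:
$\left(31 \left(-11\right) + \left(\left(R - 5\right) - 3\right)\right) - \left(11 - 10\right) 10 = \left(31 \left(-11\right) + \left(\left(7 - 5\right) - 3\right)\right) - \left(11 - 10\right) 10 = \left(-341 + \left(2 - 3\right)\right) - 1 \cdot 10 = \left(-341 - 1\right) - 10 = -342 - 10 = -352$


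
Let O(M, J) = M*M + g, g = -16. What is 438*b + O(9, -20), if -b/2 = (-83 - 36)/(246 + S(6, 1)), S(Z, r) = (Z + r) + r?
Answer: 60377/127 ≈ 475.41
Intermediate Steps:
S(Z, r) = Z + 2*r
b = 119/127 (b = -2*(-83 - 36)/(246 + (6 + 2*1)) = -(-238)/(246 + (6 + 2)) = -(-238)/(246 + 8) = -(-238)/254 = -2*(-119/254) = 119/127 ≈ 0.93701)
O(M, J) = -16 + M**2 (O(M, J) = M*M - 16 = M**2 - 16 = -16 + M**2)
438*b + O(9, -20) = 438*(119/127) + (-16 + 9**2) = 52122/127 + (-16 + 81) = 52122/127 + 65 = 60377/127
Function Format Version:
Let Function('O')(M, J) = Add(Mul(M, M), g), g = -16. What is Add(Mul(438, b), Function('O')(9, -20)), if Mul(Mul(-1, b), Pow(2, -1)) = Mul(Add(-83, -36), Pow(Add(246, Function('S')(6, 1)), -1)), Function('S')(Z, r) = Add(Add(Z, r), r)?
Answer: Rational(60377, 127) ≈ 475.41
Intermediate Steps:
Function('S')(Z, r) = Add(Z, Mul(2, r))
b = Rational(119, 127) (b = Mul(-2, Mul(Add(-83, -36), Pow(Add(246, Add(6, Mul(2, 1))), -1))) = Mul(-2, Mul(-119, Pow(Add(246, Add(6, 2)), -1))) = Mul(-2, Mul(-119, Pow(Add(246, 8), -1))) = Mul(-2, Mul(-119, Pow(254, -1))) = Mul(-2, Mul(-119, Rational(1, 254))) = Mul(-2, Rational(-119, 254)) = Rational(119, 127) ≈ 0.93701)
Function('O')(M, J) = Add(-16, Pow(M, 2)) (Function('O')(M, J) = Add(Mul(M, M), -16) = Add(Pow(M, 2), -16) = Add(-16, Pow(M, 2)))
Add(Mul(438, b), Function('O')(9, -20)) = Add(Mul(438, Rational(119, 127)), Add(-16, Pow(9, 2))) = Add(Rational(52122, 127), Add(-16, 81)) = Add(Rational(52122, 127), 65) = Rational(60377, 127)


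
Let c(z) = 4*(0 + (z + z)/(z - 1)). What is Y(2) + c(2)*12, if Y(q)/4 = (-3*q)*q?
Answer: 144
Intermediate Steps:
Y(q) = -12*q**2 (Y(q) = 4*((-3*q)*q) = 4*(-3*q**2) = -12*q**2)
c(z) = 8*z/(-1 + z) (c(z) = 4*(0 + (2*z)/(-1 + z)) = 4*(0 + 2*z/(-1 + z)) = 4*(2*z/(-1 + z)) = 8*z/(-1 + z))
Y(2) + c(2)*12 = -12*2**2 + (8*2/(-1 + 2))*12 = -12*4 + (8*2/1)*12 = -48 + (8*2*1)*12 = -48 + 16*12 = -48 + 192 = 144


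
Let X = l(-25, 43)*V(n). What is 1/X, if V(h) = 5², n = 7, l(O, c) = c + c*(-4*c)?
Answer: -1/183825 ≈ -5.4400e-6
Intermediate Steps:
l(O, c) = c - 4*c²
V(h) = 25
X = -183825 (X = (43*(1 - 4*43))*25 = (43*(1 - 172))*25 = (43*(-171))*25 = -7353*25 = -183825)
1/X = 1/(-183825) = -1/183825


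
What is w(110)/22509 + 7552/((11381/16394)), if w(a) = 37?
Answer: 2786783168489/256174929 ≈ 10878.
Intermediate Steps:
w(110)/22509 + 7552/((11381/16394)) = 37/22509 + 7552/((11381/16394)) = 37*(1/22509) + 7552/((11381*(1/16394))) = 37/22509 + 7552/(11381/16394) = 37/22509 + 7552*(16394/11381) = 37/22509 + 123807488/11381 = 2786783168489/256174929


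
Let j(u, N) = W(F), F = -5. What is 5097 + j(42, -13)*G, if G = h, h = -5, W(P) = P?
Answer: 5122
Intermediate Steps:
j(u, N) = -5
G = -5
5097 + j(42, -13)*G = 5097 - 5*(-5) = 5097 + 25 = 5122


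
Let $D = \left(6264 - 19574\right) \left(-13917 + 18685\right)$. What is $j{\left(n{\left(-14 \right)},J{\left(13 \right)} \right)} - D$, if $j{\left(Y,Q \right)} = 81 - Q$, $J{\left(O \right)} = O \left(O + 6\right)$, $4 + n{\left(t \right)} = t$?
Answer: $63461914$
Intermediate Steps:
$n{\left(t \right)} = -4 + t$
$J{\left(O \right)} = O \left(6 + O\right)$
$D = -63462080$ ($D = \left(-13310\right) 4768 = -63462080$)
$j{\left(n{\left(-14 \right)},J{\left(13 \right)} \right)} - D = \left(81 - 13 \left(6 + 13\right)\right) - -63462080 = \left(81 - 13 \cdot 19\right) + 63462080 = \left(81 - 247\right) + 63462080 = -166 + 63462080 = 63461914$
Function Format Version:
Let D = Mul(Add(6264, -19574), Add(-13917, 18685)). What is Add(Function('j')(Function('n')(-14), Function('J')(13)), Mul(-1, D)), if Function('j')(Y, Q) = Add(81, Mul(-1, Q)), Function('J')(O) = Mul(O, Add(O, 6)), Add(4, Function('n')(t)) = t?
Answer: 63461914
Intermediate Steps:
Function('n')(t) = Add(-4, t)
Function('J')(O) = Mul(O, Add(6, O))
D = -63462080 (D = Mul(-13310, 4768) = -63462080)
Add(Function('j')(Function('n')(-14), Function('J')(13)), Mul(-1, D)) = Add(Add(81, Mul(-1, Mul(13, Add(6, 13)))), Mul(-1, -63462080)) = Add(Add(81, Mul(-1, Mul(13, 19))), 63462080) = Add(Add(81, Mul(-1, 247)), 63462080) = Add(Add(81, -247), 63462080) = Add(-166, 63462080) = 63461914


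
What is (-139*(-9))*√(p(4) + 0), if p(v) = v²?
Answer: 5004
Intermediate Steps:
(-139*(-9))*√(p(4) + 0) = (-139*(-9))*√(4² + 0) = 1251*√(16 + 0) = 1251*√16 = 1251*4 = 5004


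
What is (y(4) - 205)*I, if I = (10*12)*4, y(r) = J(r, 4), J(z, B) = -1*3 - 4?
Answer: -101760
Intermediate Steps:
J(z, B) = -7 (J(z, B) = -3 - 4 = -7)
y(r) = -7
I = 480 (I = 120*4 = 480)
(y(4) - 205)*I = (-7 - 205)*480 = -212*480 = -101760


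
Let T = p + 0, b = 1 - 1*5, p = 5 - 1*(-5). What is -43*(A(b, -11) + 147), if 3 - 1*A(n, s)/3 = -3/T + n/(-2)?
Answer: -64887/10 ≈ -6488.7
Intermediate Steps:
p = 10 (p = 5 + 5 = 10)
b = -4 (b = 1 - 5 = -4)
T = 10 (T = 10 + 0 = 10)
A(n, s) = 99/10 + 3*n/2 (A(n, s) = 9 - 3*(-3/10 + n/(-2)) = 9 - 3*(-3*1/10 + n*(-1/2)) = 9 - 3*(-3/10 - n/2) = 9 + (9/10 + 3*n/2) = 99/10 + 3*n/2)
-43*(A(b, -11) + 147) = -43*((99/10 + (3/2)*(-4)) + 147) = -43*((99/10 - 6) + 147) = -43*(39/10 + 147) = -43*1509/10 = -64887/10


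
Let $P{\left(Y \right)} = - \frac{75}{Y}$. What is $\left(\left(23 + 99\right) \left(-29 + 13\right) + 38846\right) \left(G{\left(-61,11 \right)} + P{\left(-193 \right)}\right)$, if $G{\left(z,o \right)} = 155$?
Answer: $\frac{1106451060}{193} \approx 5.7329 \cdot 10^{6}$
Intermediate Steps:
$\left(\left(23 + 99\right) \left(-29 + 13\right) + 38846\right) \left(G{\left(-61,11 \right)} + P{\left(-193 \right)}\right) = \left(\left(23 + 99\right) \left(-29 + 13\right) + 38846\right) \left(155 - \frac{75}{-193}\right) = \left(122 \left(-16\right) + 38846\right) \left(155 - - \frac{75}{193}\right) = \left(-1952 + 38846\right) \left(155 + \frac{75}{193}\right) = 36894 \cdot \frac{29990}{193} = \frac{1106451060}{193}$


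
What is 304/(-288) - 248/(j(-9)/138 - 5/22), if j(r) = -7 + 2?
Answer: 423047/450 ≈ 940.10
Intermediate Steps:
j(r) = -5
304/(-288) - 248/(j(-9)/138 - 5/22) = 304/(-288) - 248/(-5/138 - 5/22) = 304*(-1/288) - 248/(-5*1/138 - 5*1/22) = -19/18 - 248/(-5/138 - 5/22) = -19/18 - 248/(-200/759) = -19/18 - 248*(-759/200) = -19/18 + 23529/25 = 423047/450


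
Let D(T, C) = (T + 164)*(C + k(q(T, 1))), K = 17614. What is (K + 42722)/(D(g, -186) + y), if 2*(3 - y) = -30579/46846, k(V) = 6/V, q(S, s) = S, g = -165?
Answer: 310915028160/975797569 ≈ 318.63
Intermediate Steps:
D(T, C) = (164 + T)*(C + 6/T) (D(T, C) = (T + 164)*(C + 6/T) = (164 + T)*(C + 6/T))
y = 311655/93692 (y = 3 - (-30579)/(2*46846) = 3 - 1/2*(-30579/46846) = 3 + 30579/93692 = 311655/93692 ≈ 3.3264)
(K + 42722)/(D(g, -186) + y) = (17614 + 42722)/((6 + 164*(-186) + 984/(-165) - 186*(-165)) + 311655/93692) = 60336/((6 - 30504 + 984*(-1/165) + 30690) + 311655/93692) = 60336/((6 - 30504 - 328/55 + 30690) + 311655/93692) = 60336/(10232/55 + 311655/93692) = 60336/(975797569/5153060) = 60336*(5153060/975797569) = 310915028160/975797569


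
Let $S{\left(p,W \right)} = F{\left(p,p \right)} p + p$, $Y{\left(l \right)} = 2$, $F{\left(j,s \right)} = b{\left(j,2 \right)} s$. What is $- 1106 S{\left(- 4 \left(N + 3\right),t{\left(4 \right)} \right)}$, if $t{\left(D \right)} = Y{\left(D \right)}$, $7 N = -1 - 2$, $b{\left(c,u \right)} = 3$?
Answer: $- \frac{2377584}{7} \approx -3.3966 \cdot 10^{5}$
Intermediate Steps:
$F{\left(j,s \right)} = 3 s$
$N = - \frac{3}{7}$ ($N = \frac{-1 - 2}{7} = \frac{1}{7} \left(-3\right) = - \frac{3}{7} \approx -0.42857$)
$t{\left(D \right)} = 2$
$S{\left(p,W \right)} = p + 3 p^{2}$ ($S{\left(p,W \right)} = 3 p p + p = 3 p^{2} + p = p + 3 p^{2}$)
$- 1106 S{\left(- 4 \left(N + 3\right),t{\left(4 \right)} \right)} = - 1106 - 4 \left(- \frac{3}{7} + 3\right) \left(1 + 3 \left(- 4 \left(- \frac{3}{7} + 3\right)\right)\right) = - 1106 \left(-4\right) \frac{18}{7} \left(1 + 3 \left(\left(-4\right) \frac{18}{7}\right)\right) = - 1106 \left(- \frac{72 \left(1 + 3 \left(- \frac{72}{7}\right)\right)}{7}\right) = - 1106 \left(- \frac{72 \left(1 - \frac{216}{7}\right)}{7}\right) = - 1106 \left(\left(- \frac{72}{7}\right) \left(- \frac{209}{7}\right)\right) = \left(-1106\right) \frac{15048}{49} = - \frac{2377584}{7}$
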